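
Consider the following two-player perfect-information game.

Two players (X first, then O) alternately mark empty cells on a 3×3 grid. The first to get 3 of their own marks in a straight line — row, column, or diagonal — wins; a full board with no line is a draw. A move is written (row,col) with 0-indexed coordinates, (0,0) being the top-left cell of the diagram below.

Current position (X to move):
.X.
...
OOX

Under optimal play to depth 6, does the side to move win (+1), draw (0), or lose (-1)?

p1 X@[.X./.../OOX]: (0,0)[XX./.../OOX]+1* (0,2)[.XX/.../OOX]+1 (1,0)[.X./X../OOX]+1 (1,1)[.X./.X./OOX]+0 (1,2)[.X./..X/OOX]+1
p2 O@[XX./.../OOX]: (0,2)[XXO/.../OOX]-1* (1,0)[XX./O../OOX]-1 (1,1)[XX./.O./OOX]-1 (1,2)[XX./..O/OOX]-1
p3 X@[XXO/.../OOX]: (1,0)[XXO/X../OOX]-1 (1,1)[XXO/.X./OOX]+1* (1,2)[XXO/..X/OOX]-1
p4 O@[XXO/.X./OOX] terminal -1; root [.X./.../OOX] d6

value(.X./.../OOX, X) = +1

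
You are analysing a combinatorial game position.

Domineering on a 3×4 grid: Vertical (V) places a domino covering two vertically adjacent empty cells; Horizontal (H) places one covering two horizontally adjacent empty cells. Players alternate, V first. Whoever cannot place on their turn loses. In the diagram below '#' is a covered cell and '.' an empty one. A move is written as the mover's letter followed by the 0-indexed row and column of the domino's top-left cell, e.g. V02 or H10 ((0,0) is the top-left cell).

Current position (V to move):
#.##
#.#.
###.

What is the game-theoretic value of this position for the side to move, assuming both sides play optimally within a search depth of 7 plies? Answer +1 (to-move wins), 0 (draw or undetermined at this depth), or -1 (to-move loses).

value(#.##/#.#./###., V) = +1

ply 1, V at #.##/#.#./###. | V01=+1→####/###./###.*; V13=+1→#.##/#.##/####
ply 2: ####/###./###. is terminal -1 (H); from #.##/#.#./###. depth 7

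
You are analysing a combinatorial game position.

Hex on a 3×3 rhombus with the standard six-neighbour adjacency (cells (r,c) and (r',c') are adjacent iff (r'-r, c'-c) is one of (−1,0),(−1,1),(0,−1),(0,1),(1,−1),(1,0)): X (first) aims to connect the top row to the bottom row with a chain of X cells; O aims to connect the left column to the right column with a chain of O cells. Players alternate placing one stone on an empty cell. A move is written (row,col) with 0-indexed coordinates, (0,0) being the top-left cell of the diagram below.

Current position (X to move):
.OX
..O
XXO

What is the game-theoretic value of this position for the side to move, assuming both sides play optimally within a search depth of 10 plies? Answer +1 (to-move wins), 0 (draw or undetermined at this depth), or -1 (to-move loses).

value(.OX/..O/XXO, X) = +1

p1 X@[.OX/..O/XXO]: (0,0)[XOX/..O/XXO]+1* (1,0)[.OX/X.O/XXO]+1 (1,1)[.OX/.XO/XXO]+1
p2 O@[XOX/..O/XXO]: (1,0)[XOX/O.O/XXO]-1* (1,1)[XOX/.OO/XXO]-1
p3 X@[XOX/O.O/XXO]: (1,1)[XOX/OXO/XXO]+1*
p4 O@[XOX/OXO/XXO] terminal -1; root [.OX/..O/XXO] d10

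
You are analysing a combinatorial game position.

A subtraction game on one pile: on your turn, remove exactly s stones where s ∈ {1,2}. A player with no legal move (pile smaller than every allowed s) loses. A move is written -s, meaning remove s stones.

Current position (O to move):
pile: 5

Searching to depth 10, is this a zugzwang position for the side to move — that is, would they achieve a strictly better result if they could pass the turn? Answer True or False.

p1 O@[5]: -1[4]-1 -2[3]+1*
p2 X@[3]: -1[2]-1* -2[1]-1
p3 O@[2]: -1[1]-1 -2[0]+1*
p4 X@[0] terminal -1; root [5] d10
suppose O passes — search the same position with X to move:
pass> p1 X@[5]: -1[4]-1 -2[3]+1*
pass> p2 O@[3]: -1[2]-1* -2[1]-1
pass> p3 X@[2]: -1[1]-1 -2[0]+1*
pass> p4 O@[0] terminal -1; root [5] d10
for O: play +1, pass -1

zugzwang(5, O) = False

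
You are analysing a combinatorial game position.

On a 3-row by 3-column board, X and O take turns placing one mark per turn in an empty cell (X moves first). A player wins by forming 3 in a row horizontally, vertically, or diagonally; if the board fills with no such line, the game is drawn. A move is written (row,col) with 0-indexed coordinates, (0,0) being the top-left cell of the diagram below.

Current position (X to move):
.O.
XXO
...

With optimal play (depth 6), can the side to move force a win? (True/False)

[.O./XXO/...] X move#1: (0,0):+1/XO./XXO/...*, (0,2):+0/.OX/XXO/..., (2,0):+1/.O./XXO/X.., (2,1):-1/.O./XXO/.X., (2,2):+0/.O./XXO/..X
[XO./XXO/...] O move#2: (0,2):-1/XOO/XXO/...*, (2,0):-1/XO./XXO/O.., (2,1):-1/XO./XXO/.O., (2,2):-1/XO./XXO/..O
[XOO/XXO/...] X move#3: (2,0):+1/XOO/XXO/X..*, (2,1):-1/XOO/XXO/.X., (2,2):+1/XOO/XXO/..X
[XOO/XXO/X..] end (terminal -1, O#4); searched .O./XXO/... to 6

X winning at [.O./XXO/...]: True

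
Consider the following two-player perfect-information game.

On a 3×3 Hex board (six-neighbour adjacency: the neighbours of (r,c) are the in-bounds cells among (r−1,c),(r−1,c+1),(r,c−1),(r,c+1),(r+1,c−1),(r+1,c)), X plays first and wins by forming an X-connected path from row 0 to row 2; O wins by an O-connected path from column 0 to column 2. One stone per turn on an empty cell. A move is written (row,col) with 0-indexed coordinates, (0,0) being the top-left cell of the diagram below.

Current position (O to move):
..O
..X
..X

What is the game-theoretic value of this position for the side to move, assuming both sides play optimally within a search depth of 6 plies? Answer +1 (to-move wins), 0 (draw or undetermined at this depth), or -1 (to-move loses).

value(..O/..X/..X, O) = +1

p1 O@[..O/..X/..X]: (0,0)[O.O/..X/..X]+1* (0,1)[.OO/..X/..X]+1 (1,0)[..O/O.X/..X]+1 (1,1)[..O/.OX/..X]+1 (2,0)[..O/..X/O.X]+1 (2,1)[..O/..X/.OX]-1
p2 X@[O.O/..X/..X]: (0,1)[OXO/..X/..X]-1* (1,0)[O.O/X.X/..X]-1 (1,1)[O.O/.XX/..X]-1 (2,0)[O.O/..X/X.X]-1 (2,1)[O.O/..X/.XX]-1
p3 O@[OXO/..X/..X]: (1,0)[OXO/O.X/..X]-1 (1,1)[OXO/.OX/..X]+1* (2,0)[OXO/..X/O.X]-1 (2,1)[OXO/..X/.OX]-1
p4 X@[OXO/.OX/..X]: (1,0)[OXO/XOX/..X]-1* (2,0)[OXO/.OX/X.X]-1 (2,1)[OXO/.OX/.XX]-1
p5 O@[OXO/XOX/..X]: (2,0)[OXO/XOX/O.X]+1* (2,1)[OXO/XOX/.OX]-1
p6 X@[OXO/XOX/O.X] terminal -1; root [..O/..X/..X] d6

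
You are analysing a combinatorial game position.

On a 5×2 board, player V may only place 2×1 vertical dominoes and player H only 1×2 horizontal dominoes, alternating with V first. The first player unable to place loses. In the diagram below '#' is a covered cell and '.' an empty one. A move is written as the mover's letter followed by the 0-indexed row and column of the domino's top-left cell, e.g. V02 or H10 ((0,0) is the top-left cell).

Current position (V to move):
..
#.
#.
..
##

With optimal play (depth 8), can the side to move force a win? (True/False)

V winning at [../#./#./../##]: False

p1 V@[../#./#./../##]: V01[.#/##/#./../##]-1* V11[../##/##/../##]-1 V21[../#./##/.#/##]-1
p2 H@[.#/##/#./../##]: H30[.#/##/#./##/##]+1*
p3 V@[.#/##/#./##/##] terminal -1; root [../#./#./../##] d8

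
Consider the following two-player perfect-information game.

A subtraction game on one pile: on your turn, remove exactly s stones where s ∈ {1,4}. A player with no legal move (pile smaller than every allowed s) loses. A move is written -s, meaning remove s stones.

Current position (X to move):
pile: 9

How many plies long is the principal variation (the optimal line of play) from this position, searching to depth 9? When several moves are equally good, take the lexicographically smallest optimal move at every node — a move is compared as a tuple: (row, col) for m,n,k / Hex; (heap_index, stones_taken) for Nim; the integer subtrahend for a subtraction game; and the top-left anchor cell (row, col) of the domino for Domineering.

ply 1, X at 9 | -1=-1→8; -4=+1→5*
ply 2, O at 5 | -1=-1→4*; -4=-1→1
ply 3, X at 4 | -1=-1→3; -4=+1→0*
ply 4: 0 is terminal -1 (O); from 9 depth 9

PV length from [9]: 3 plies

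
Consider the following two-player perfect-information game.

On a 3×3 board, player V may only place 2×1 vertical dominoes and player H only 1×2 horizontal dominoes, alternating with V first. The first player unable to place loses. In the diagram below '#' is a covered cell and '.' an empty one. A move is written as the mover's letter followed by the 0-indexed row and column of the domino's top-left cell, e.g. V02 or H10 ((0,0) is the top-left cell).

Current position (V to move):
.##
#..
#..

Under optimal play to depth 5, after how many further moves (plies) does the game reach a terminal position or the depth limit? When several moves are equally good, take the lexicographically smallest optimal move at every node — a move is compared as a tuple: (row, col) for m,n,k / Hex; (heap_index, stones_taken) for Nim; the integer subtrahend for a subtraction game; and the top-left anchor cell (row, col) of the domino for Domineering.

[.##/#../#..] V move#1: V11:+1/.##/##./##.*, V12:+1/.##/#.#/#.#
[.##/##./##.] end (terminal -1, H#2); searched .##/#../#.. to 5

PV length from [.##/#../#..]: 1 ply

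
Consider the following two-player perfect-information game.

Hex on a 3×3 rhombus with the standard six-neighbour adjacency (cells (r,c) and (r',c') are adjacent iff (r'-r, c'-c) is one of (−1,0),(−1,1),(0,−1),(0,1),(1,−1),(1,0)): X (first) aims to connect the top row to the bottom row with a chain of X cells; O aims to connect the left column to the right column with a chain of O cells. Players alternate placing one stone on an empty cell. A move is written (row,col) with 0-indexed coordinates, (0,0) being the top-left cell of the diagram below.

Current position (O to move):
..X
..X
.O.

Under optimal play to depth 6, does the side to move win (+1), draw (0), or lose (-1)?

[..X/..X/.O.] O move#1: (0,0):-1/O.X/..X/.O.*, (0,1):-1/.OX/..X/.O., (1,0):-1/..X/O.X/.O., (1,1):-1/..X/.OX/.O., (2,0):-1/..X/..X/OO., (2,2):-1/..X/..X/.OO
[O.X/..X/.O.] X move#2: (0,1):+1/OXX/..X/.O.*, (1,0):+1/O.X/X.X/.O., (1,1):+1/O.X/.XX/.O., (2,0):+1/O.X/..X/XO., (2,2):+1/O.X/..X/.OX
[OXX/..X/.O.] O move#3: (1,0):-1/OXX/O.X/.O.*, (1,1):-1/OXX/.OX/.O., (2,0):-1/OXX/..X/OO., (2,2):-1/OXX/..X/.OO
[OXX/O.X/.O.] X move#4: (1,1):+1/OXX/OXX/.O.*, (2,0):+1/OXX/O.X/XO., (2,2):+1/OXX/O.X/.OX
[OXX/OXX/.O.] O move#5: (2,0):-1/OXX/OXX/OO.*, (2,2):-1/OXX/OXX/.OO
[OXX/OXX/OO.] X move#6: (2,2):+1/OXX/OXX/OOX*
[OXX/OXX/OOX] end (terminal -1, O#7); searched ..X/..X/.O. to 6

value(..X/..X/.O., O) = -1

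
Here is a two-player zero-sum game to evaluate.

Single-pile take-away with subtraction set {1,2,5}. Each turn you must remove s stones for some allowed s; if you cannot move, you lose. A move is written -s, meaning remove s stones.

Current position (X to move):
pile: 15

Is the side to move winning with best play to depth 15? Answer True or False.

X winning at [15]: False

p1 X@[15]: -1[14]-1* -2[13]-1 -5[10]-1
p2 O@[14]: -1[13]-1 -2[12]+1* -5[9]+1
p3 X@[12]: -1[11]-1* -2[10]-1 -5[7]-1
p4 O@[11]: -1[10]-1 -2[9]+1* -5[6]+1
p5 X@[9]: -1[8]-1* -2[7]-1 -5[4]-1
p6 O@[8]: -1[7]-1 -2[6]+1* -5[3]+1
p7 X@[6]: -1[5]-1* -2[4]-1 -5[1]-1
p8 O@[5]: -1[4]-1 -2[3]+1* -5[0]+1
p9 X@[3]: -1[2]-1* -2[1]-1
p10 O@[2]: -1[1]-1 -2[0]+1*
p11 X@[0] terminal -1; root [15] d15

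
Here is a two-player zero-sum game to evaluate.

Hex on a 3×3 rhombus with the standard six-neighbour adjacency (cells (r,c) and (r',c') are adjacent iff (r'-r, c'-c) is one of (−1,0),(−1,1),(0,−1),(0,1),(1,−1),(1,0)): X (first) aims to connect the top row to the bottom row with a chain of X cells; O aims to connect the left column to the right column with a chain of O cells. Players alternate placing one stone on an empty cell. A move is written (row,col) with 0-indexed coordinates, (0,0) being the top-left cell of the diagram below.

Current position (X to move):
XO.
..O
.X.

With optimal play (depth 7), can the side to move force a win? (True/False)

X winning at [XO./..O/.X.]: True

ply 1, X at XO./..O/.X. | (0,2)=-1→XOX/..O/.X.; (1,0)=+1→XO./X.O/.X.*; (1,1)=+1→XO./.XO/.X.; (2,0)=-1→XO./..O/XX.; (2,2)=-1→XO./..O/.XX
ply 2, O at XO./X.O/.X. | (0,2)=-1→XOO/X.O/.X.*; (1,1)=-1→XO./XOO/.X.; (2,0)=-1→XO./X.O/OX.; (2,2)=-1→XO./X.O/.XO
ply 3, X at XOO/X.O/.X. | (1,1)=+1→XOO/XXO/.X.*; (2,0)=+1→XOO/X.O/XX.; (2,2)=+1→XOO/X.O/.XX
ply 4: XOO/XXO/.X. is terminal -1 (O); from XO./..O/.X. depth 7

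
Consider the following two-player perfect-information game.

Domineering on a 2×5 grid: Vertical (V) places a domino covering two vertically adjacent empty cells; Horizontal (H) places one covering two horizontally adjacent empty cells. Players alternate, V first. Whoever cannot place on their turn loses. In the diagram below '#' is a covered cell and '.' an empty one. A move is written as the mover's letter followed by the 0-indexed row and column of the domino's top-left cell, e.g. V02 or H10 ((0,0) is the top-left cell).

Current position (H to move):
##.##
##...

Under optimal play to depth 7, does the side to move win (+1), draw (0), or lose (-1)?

value(##.##/##..., H) = +1

[##.##/##...] H move#1: H12:+1/##.##/####.*, H13:-1/##.##/##.##
[##.##/####.] end (terminal -1, V#2); searched ##.##/##... to 7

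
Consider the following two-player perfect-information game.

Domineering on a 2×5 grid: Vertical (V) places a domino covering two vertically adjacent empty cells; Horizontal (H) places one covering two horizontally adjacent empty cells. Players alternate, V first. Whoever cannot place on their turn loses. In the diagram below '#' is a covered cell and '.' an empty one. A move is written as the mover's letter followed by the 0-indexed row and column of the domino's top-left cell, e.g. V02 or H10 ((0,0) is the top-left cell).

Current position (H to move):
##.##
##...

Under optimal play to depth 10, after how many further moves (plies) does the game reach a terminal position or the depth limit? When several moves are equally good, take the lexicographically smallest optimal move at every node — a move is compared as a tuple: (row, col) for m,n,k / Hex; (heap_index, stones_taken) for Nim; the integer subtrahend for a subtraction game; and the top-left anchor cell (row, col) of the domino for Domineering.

PV length from [##.##/##...]: 1 ply

ply 1, H at ##.##/##... | H12=+1→##.##/####.*; H13=-1→##.##/##.##
ply 2: ##.##/####. is terminal -1 (V); from ##.##/##... depth 10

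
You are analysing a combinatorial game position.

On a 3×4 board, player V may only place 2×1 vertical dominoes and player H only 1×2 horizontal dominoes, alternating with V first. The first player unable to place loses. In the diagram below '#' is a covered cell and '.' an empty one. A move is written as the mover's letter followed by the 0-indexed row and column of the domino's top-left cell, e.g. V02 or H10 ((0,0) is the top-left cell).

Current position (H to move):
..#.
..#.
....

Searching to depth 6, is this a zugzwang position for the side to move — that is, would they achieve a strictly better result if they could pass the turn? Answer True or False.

ply 1, H at ..#./..#./.... | H00=-1→###./..#./....; H10=+1→..#./###./....*; H20=-1→..#./..#./##..; H21=-1→..#./..#./.##.; H22=-1→..#./..#./..##
ply 2, V at ..#./###./.... | V03=-1→..##/####/....*; V13=-1→..#./####/...#
ply 3, H at ..##/####/.... | H00=+1→####/####/....*; H20=+1→..##/####/##..; H21=+1→..##/####/.##.; H22=+1→..##/####/..##
ply 4: ####/####/.... is terminal -1 (V); from ..#./..#./.... depth 6
if H skipped the turn, V would face:
~ ply 1, V at ..#./..#./.... | V00=+1→#.#./#.#./....*; V01=+1→.##./.##./....; V03=-1→..##/..##/....; V10=+1→..#./#.#./#...; V11=+1→..#./.##./.#..; V13=-1→..#./..##/...#
~ ply 2, H at #.#./#.#./.... | H20=-1→#.#./#.#./##..*; H21=-1→#.#./#.#./.##.; H22=-1→#.#./#.#./..##
~ ply 3, V at #.#./#.#./##.. | V01=+1→###./###./##..*; V03=+1→#.##/#.##/##..; V13=+1→#.#./#.##/##.#
~ ply 4, H at ###./###./##.. | H22=-1→###./###./####*
~ ply 5, V at ###./###./#### | V03=+1→####/####/####*
~ ply 6: ####/####/#### is terminal -1 (H); from ..#./..#./.... depth 6
compare (H): move=+1 vs pass=-1

zugzwang(..#./..#./...., H) = False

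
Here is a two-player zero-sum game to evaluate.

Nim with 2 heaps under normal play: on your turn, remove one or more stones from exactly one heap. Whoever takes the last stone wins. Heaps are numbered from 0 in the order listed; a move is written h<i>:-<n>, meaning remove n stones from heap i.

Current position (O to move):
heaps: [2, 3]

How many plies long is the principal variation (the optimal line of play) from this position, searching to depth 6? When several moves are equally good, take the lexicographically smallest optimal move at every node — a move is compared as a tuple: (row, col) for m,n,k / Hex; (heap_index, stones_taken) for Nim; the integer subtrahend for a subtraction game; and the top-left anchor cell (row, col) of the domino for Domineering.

[(2,3)] O move#1: h0:-1:-1/(1,3), h0:-2:-1/(0,3), h1:-1:+1/(2,2)*, h1:-2:-1/(2,1), h1:-3:-1/(2,0)
[(2,2)] X move#2: h0:-1:-1/(1,2)*, h0:-2:-1/(0,2), h1:-1:-1/(2,1), h1:-2:-1/(2,0)
[(1,2)] O move#3: h0:-1:-1/(0,2), h1:-1:+1/(1,1)*, h1:-2:-1/(1,0)
[(1,1)] X move#4: h0:-1:-1/(0,1)*, h1:-1:-1/(1,0)
[(0,1)] O move#5: h1:-1:+1/(0,0)*
[(0,0)] end (terminal -1, X#6); searched (2,3) to 6

PV length from [(2,3)]: 5 plies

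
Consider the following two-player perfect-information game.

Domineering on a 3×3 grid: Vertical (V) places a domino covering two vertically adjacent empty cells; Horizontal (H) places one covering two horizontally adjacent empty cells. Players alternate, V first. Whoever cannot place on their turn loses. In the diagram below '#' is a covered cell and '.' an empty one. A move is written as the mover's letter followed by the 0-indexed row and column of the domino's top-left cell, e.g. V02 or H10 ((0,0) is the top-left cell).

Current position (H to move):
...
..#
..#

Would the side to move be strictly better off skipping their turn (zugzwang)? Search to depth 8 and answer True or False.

ply 1, H at .../..#/..# | H00=-1→##./..#/..#; H01=-1→.##/..#/..#; H10=+1→.../###/..#*; H20=-1→.../..#/###
ply 2: .../###/..# is terminal -1 (V); from .../..#/..# depth 8
pass branch (V moves first from the same position):
  | ply 1, V at .../..#/..# | V00=+1→#../#.#/..#*; V01=+1→.#./.##/..#; V10=+1→.../#.#/#.#; V11=+1→.../.##/.##
  | ply 2, H at #../#.#/..# | H01=-1→###/#.#/..#*; H20=-1→#../#.#/###
  | ply 3, V at ###/#.#/..# | V11=+1→###/###/.##*
  | ply 4: ###/###/.## is terminal -1 (H); from .../..#/..# depth 8
H moving scores +1; H passing scores -1

zugzwang(.../..#/..#, H) = False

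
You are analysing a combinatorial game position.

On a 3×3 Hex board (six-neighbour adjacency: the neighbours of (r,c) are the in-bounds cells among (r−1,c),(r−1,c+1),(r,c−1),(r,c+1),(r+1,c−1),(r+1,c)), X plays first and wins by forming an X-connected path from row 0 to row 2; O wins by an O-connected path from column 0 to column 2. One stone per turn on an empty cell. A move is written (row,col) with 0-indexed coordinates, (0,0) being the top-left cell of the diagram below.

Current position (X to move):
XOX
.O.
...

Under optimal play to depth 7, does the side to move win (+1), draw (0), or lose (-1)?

p1 X@[XOX/.O./...]: (1,0)[XOX/XO./...]+1* (1,2)[XOX/.OX/...]+1 (2,0)[XOX/.O./X..]+1 (2,1)[XOX/.O./.X.]-1 (2,2)[XOX/.O./..X]-1
p2 O@[XOX/XO./...]: (1,2)[XOX/XOO/...]-1* (2,0)[XOX/XO./O..]-1 (2,1)[XOX/XO./.O.]-1 (2,2)[XOX/XO./..O]-1
p3 X@[XOX/XOO/...]: (2,0)[XOX/XOO/X..]+1* (2,1)[XOX/XOO/.X.]-1 (2,2)[XOX/XOO/..X]-1
p4 O@[XOX/XOO/X..] terminal -1; root [XOX/.O./...] d7

value(XOX/.O./..., X) = +1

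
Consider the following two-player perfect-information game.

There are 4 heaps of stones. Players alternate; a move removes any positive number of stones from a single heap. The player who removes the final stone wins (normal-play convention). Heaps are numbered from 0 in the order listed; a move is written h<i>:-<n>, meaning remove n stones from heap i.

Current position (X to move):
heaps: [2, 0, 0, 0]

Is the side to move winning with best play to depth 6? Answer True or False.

X winning at [(2,0,0,0)]: True

ply 1, X at (2,0,0,0) | h0:-1=-1→(1,0,0,0); h0:-2=+1→(0,0,0,0)*
ply 2: (0,0,0,0) is terminal -1 (O); from (2,0,0,0) depth 6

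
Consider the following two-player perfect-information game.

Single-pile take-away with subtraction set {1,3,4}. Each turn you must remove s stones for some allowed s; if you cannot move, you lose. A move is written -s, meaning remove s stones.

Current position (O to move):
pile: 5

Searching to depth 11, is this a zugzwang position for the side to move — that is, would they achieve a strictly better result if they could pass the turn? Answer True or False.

zugzwang(5, O) = False

p1 O@[5]: -1[4]-1 -3[2]+1* -4[1]-1
p2 X@[2]: -1[1]-1*
p3 O@[1]: -1[0]+1*
p4 X@[0] terminal -1; root [5] d11
pass branch (X moves first from the same position):
  | p1 X@[5]: -1[4]-1 -3[2]+1* -4[1]-1
  | p2 O@[2]: -1[1]-1*
  | p3 X@[1]: -1[0]+1*
  | p4 O@[0] terminal -1; root [5] d11
O moving scores +1; O passing scores -1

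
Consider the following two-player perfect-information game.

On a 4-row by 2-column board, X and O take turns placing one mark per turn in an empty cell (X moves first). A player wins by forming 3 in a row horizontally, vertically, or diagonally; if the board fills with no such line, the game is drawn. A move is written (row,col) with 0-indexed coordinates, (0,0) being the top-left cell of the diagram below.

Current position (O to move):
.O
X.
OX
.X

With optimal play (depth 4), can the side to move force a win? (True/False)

p1 O@[.O/X./OX/.X]: (0,0)[OO/X./OX/.X]-1 (1,1)[.O/XO/OX/.X]+0* (3,0)[.O/X./OX/OX]-1
p2 X@[.O/XO/OX/.X]: (0,0)[XO/XO/OX/.X]+0* (3,0)[.O/XO/OX/XX]+0
p3 O@[XO/XO/OX/.X]: (3,0)[XO/XO/OX/OX]+0*
p4 X@[XO/XO/OX/OX] terminal +0; root [.O/X./OX/.X] d4

O winning at [.O/X./OX/.X]: False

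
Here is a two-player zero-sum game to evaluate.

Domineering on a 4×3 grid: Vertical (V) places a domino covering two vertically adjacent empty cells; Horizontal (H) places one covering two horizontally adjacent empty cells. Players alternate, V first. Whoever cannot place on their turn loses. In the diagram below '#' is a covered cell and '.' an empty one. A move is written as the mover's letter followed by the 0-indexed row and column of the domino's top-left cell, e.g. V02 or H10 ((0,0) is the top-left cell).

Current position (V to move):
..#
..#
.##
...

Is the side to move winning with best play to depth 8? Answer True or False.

V winning at [..#/..#/.##/...]: True

p1 V@[..#/..#/.##/...]: V00[#.#/#.#/.##/...]+1* V01[.##/.##/.##/...]+1 V10[..#/#.#/###/...]-1 V20[..#/..#/###/#..]-1
p2 H@[#.#/#.#/.##/...]: H30[#.#/#.#/.##/##.]-1* H31[#.#/#.#/.##/.##]-1
p3 V@[#.#/#.#/.##/##.]: V01[###/###/.##/##.]+1*
p4 H@[###/###/.##/##.] terminal -1; root [..#/..#/.##/...] d8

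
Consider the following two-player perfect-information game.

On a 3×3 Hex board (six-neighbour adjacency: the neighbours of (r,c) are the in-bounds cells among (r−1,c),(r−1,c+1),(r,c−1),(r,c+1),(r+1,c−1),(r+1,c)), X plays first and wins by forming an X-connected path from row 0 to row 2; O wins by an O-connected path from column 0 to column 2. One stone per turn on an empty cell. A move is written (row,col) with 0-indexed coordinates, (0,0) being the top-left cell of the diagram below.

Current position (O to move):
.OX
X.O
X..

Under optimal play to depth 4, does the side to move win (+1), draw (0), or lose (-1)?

value(.OX/X.O/X.., O) = -1

[.OX/X.O/X..] O move#1: (0,0):-1/OOX/X.O/X..*, (1,1):-1/.OX/XOO/X.., (2,1):-1/.OX/X.O/XO., (2,2):-1/.OX/X.O/X.O
[OOX/X.O/X..] X move#2: (1,1):+1/OOX/XXO/X..*, (2,1):-1/OOX/X.O/XX., (2,2):-1/OOX/X.O/X.X
[OOX/XXO/X..] end (terminal -1, O#3); searched .OX/X.O/X.. to 4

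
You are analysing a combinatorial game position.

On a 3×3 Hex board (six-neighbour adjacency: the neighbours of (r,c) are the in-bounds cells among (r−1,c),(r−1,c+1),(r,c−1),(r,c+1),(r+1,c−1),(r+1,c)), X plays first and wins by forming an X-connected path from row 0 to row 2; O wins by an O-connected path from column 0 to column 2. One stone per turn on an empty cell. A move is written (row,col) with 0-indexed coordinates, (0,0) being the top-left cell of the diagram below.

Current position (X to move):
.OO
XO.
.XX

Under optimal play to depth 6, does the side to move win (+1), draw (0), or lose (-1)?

value(.OO/XO./.XX, X) = -1

ply 1, X at .OO/XO./.XX | (0,0)=-1→XOO/XO./.XX*; (1,2)=-1→.OO/XOX/.XX; (2,0)=-1→.OO/XO./XXX
ply 2, O at XOO/XO./.XX | (1,2)=-1→XOO/XOO/.XX; (2,0)=+1→XOO/XO./OXX*
ply 3: XOO/XO./OXX is terminal -1 (X); from .OO/XO./.XX depth 6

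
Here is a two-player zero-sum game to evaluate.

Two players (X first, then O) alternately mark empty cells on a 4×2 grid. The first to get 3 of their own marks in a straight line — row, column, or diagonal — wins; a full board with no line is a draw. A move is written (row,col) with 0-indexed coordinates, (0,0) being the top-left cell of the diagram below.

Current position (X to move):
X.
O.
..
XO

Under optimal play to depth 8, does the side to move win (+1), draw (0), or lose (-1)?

value(X./O./../XO, X) = 0

p1 X@[X./O./../XO]: (0,1)[XX/O./../XO]+0* (1,1)[X./OX/../XO]+0 (2,0)[X./O./X./XO]+0 (2,1)[X./O./.X/XO]+0
p2 O@[XX/O./../XO]: (1,1)[XX/OO/../XO]+0* (2,0)[XX/O./O./XO]+0 (2,1)[XX/O./.O/XO]+0
p3 X@[XX/OO/../XO]: (2,0)[XX/OO/X./XO]-1 (2,1)[XX/OO/.X/XO]+0*
p4 O@[XX/OO/.X/XO]: (2,0)[XX/OO/OX/XO]+0*
p5 X@[XX/OO/OX/XO] terminal +0; root [X./O./../XO] d8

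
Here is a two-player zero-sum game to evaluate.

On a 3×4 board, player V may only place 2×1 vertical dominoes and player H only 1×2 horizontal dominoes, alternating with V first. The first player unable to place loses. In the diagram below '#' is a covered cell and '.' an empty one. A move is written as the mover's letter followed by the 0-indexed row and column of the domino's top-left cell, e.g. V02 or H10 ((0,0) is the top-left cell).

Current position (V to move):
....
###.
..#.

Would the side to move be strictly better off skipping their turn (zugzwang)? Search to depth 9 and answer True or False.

ply 1, V at ..../###./..#. | V03=-1→...#/####/..#.*; V13=-1→..../####/..##
ply 2, H at ...#/####/..#. | H00=+1→##.#/####/..#.*; H01=+1→.###/####/..#.; H20=+1→...#/####/###.
ply 3: ##.#/####/..#. is terminal -1 (V); from ..../###./..#. depth 9
suppose V passes — search the same position with H to move:
pass> ply 1, H at ..../###./..#. | H00=+1→##../###./..#.*; H01=+1→.##./###./..#.; H02=+1→..##/###./..#.; H20=+1→..../###./###.
pass> ply 2, V at ##../###./..#. | V03=-1→##.#/####/..#.*; V13=-1→##../####/..##
pass> ply 3, H at ##.#/####/..#. | H20=+1→##.#/####/###.*
pass> ply 4: ##.#/####/###. is terminal -1 (V); from ..../###./..#. depth 9
for V: play -1, pass -1

zugzwang(..../###./..#., V) = False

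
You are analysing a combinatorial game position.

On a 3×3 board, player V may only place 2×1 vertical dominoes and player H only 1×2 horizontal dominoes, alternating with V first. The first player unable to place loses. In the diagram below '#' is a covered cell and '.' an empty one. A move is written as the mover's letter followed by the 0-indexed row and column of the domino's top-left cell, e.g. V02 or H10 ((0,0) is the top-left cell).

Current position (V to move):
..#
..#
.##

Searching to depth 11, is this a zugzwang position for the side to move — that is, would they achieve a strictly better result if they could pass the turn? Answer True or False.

ply 1, V at ..#/..#/.## | V00=+1→#.#/#.#/.##*; V01=+1→.##/.##/.##; V10=-1→..#/#.#/###
ply 2: #.#/#.#/.## is terminal -1 (H); from ..#/..#/.## depth 11
if V skipped the turn, H would face:
~ ply 1, H at ..#/..#/.## | H00=-1→###/..#/.##; H10=+1→..#/###/.##*
~ ply 2: ..#/###/.## is terminal -1 (V); from ..#/..#/.## depth 11
compare (V): move=+1 vs pass=-1

zugzwang(..#/..#/.##, V) = False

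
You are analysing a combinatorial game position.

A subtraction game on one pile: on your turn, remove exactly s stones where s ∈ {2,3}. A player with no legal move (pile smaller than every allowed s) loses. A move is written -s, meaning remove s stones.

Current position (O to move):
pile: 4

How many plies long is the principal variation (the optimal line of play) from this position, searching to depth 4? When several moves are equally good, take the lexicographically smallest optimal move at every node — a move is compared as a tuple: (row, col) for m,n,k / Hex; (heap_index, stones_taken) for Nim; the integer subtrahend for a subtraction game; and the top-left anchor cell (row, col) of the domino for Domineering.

PV length from [4]: 1 ply

ply 1, O at 4 | -2=-1→2; -3=+1→1*
ply 2: 1 is terminal -1 (X); from 4 depth 4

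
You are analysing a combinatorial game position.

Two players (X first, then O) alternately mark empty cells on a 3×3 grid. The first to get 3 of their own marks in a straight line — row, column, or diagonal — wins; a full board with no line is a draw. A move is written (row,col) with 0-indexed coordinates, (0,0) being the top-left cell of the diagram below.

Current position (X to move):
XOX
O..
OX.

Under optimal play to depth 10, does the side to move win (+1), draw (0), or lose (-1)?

p1 X@[XOX/O../OX.]: (1,1)[XOX/OX./OX.]+0 (1,2)[XOX/O.X/OX.]+0 (2,2)[XOX/O../OXX]+1*
p2 O@[XOX/O../OXX]: (1,1)[XOX/OO./OXX]-1* (1,2)[XOX/O.O/OXX]-1
p3 X@[XOX/OO./OXX]: (1,2)[XOX/OOX/OXX]+1*
p4 O@[XOX/OOX/OXX] terminal -1; root [XOX/O../OX.] d10

value(XOX/O../OX., X) = +1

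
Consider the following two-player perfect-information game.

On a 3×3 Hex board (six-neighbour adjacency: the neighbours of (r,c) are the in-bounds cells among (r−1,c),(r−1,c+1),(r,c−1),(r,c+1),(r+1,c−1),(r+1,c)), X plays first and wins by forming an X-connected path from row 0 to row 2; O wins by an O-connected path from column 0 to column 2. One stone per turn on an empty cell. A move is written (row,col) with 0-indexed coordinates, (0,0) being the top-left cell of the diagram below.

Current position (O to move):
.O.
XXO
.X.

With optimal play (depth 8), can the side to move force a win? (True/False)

[.O./XXO/.X.] O move#1: (0,0):-1/OO./XXO/.X.*, (0,2):-1/.OO/XXO/.X., (2,0):-1/.O./XXO/OX., (2,2):-1/.O./XXO/.XO
[OO./XXO/.X.] X move#2: (0,2):+1/OOX/XXO/.X.*, (2,0):-1/OO./XXO/XX., (2,2):-1/OO./XXO/.XX
[OOX/XXO/.X.] end (terminal -1, O#3); searched .O./XXO/.X. to 8

O winning at [.O./XXO/.X.]: False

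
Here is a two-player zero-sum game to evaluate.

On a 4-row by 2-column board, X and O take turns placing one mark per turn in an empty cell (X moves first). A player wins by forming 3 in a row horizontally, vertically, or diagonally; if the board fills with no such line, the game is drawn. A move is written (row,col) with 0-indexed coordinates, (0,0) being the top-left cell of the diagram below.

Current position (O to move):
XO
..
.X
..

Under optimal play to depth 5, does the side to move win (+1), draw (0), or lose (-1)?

value(XO/../.X/.., O) = 0

[XO/../.X/..] O move#1: (1,0):+0/XO/O./.X/..*, (1,1):+0/XO/.O/.X/.., (2,0):+0/XO/../OX/.., (3,0):+0/XO/../.X/O., (3,1):+0/XO/../.X/.O
[XO/O./.X/..] X move#2: (1,1):+0/XO/OX/.X/..*, (2,0):+0/XO/O./XX/.., (3,0):+0/XO/O./.X/X., (3,1):+0/XO/O./.X/.X
[XO/OX/.X/..] O move#3: (2,0):-1/XO/OX/OX/.., (3,0):-1/XO/OX/.X/O., (3,1):+0/XO/OX/.X/.O*
[XO/OX/.X/.O] X move#4: (2,0):+0/XO/OX/XX/.O*, (3,0):+0/XO/OX/.X/XO
[XO/OX/XX/.O] O move#5: (3,0):+0/XO/OX/XX/OO*
[XO/OX/XX/OO] end (terminal +0, X#6); searched XO/../.X/.. to 5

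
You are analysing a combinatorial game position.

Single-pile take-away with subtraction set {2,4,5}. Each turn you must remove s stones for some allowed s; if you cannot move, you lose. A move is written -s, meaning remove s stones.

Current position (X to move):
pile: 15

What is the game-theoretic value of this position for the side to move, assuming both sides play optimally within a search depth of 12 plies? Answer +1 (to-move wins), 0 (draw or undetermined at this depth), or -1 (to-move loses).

value(15, X) = -1

ply 1, X at 15 | -2=-1→13*; -4=-1→11; -5=-1→10
ply 2, O at 13 | -2=-1→11; -4=-1→9; -5=+1→8*
ply 3, X at 8 | -2=-1→6*; -4=-1→4; -5=-1→3
ply 4, O at 6 | -2=-1→4; -4=-1→2; -5=+1→1*
ply 5: 1 is terminal -1 (X); from 15 depth 12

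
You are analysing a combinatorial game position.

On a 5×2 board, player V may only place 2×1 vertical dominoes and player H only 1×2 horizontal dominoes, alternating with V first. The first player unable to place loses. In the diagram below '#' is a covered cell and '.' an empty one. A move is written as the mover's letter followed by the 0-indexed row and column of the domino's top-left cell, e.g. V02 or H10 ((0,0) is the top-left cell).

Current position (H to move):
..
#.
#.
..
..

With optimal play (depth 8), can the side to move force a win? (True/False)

H winning at [../#./#./../..]: True

ply 1, H at ../#./#./../.. | H00=-1→##/#./#./../..; H30=+1→../#./#./##/..*; H40=+1→../#./#./../##
ply 2, V at ../#./#./##/.. | V01=-1→.#/##/#./##/..*; V11=-1→../##/##/##/..
ply 3, H at .#/##/#./##/.. | H40=+1→.#/##/#./##/##*
ply 4: .#/##/#./##/## is terminal -1 (V); from ../#./#./../.. depth 8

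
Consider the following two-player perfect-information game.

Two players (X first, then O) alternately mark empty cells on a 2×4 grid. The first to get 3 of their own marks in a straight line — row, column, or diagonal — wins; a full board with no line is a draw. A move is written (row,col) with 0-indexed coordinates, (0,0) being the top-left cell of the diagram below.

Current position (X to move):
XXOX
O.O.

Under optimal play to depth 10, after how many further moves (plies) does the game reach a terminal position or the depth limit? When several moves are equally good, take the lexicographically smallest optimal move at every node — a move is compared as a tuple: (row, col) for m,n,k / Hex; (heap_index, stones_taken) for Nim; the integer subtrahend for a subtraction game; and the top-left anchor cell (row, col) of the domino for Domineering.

PV length from [XXOX/O.O.]: 2 plies

[XXOX/O.O.] X move#1: (1,1):+0/XXOX/OXO.*, (1,3):-1/XXOX/O.OX
[XXOX/OXO.] O move#2: (1,3):+0/XXOX/OXOO*
[XXOX/OXOO] end (terminal +0, X#3); searched XXOX/O.O. to 10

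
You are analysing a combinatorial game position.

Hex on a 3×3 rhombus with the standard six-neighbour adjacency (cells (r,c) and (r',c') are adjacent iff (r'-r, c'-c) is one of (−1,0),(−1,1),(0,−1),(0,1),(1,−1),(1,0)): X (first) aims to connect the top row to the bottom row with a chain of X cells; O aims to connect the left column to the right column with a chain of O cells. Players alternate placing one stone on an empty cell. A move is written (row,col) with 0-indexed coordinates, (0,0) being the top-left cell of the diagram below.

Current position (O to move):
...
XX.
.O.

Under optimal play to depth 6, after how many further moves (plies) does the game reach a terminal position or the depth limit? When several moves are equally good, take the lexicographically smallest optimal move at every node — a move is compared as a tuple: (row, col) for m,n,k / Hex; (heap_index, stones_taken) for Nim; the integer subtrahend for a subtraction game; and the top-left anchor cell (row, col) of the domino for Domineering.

ply 1, O at .../XX./.O. | (0,0)=-1→O../XX./.O.; (0,1)=-1→.O./XX./.O.; (0,2)=-1→..O/XX./.O.; (1,2)=-1→.../XXO/.O.; (2,0)=+1→.../XX./OO.*; (2,2)=-1→.../XX./.OO
ply 2, X at .../XX./OO. | (0,0)=-1→X../XX./OO.*; (0,1)=-1→.X./XX./OO.; (0,2)=-1→..X/XX./OO.; (1,2)=-1→.../XXX/OO.; (2,2)=-1→.../XX./OOX
ply 3, O at X../XX./OO. | (0,1)=+1→XO./XX./OO.*; (0,2)=+1→X.O/XX./OO.; (1,2)=+1→X../XXO/OO.; (2,2)=+1→X../XX./OOO
ply 4, X at XO./XX./OO. | (0,2)=-1→XOX/XX./OO.*; (1,2)=-1→XO./XXX/OO.; (2,2)=-1→XO./XX./OOX
ply 5, O at XOX/XX./OO. | (1,2)=+1→XOX/XXO/OO.*; (2,2)=+1→XOX/XX./OOO
ply 6: XOX/XXO/OO. is terminal -1 (X); from .../XX./.O. depth 6

PV length from [.../XX./.O.]: 5 plies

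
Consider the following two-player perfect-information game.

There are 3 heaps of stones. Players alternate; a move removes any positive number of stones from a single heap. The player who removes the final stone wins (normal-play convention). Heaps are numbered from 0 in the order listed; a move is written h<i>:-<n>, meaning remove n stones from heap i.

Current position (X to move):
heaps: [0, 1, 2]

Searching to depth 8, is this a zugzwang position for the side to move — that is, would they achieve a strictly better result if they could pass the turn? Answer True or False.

ply 1, X at (0,1,2) | h1:-1=-1→(0,0,2); h2:-1=+1→(0,1,1)*; h2:-2=-1→(0,1,0)
ply 2, O at (0,1,1) | h1:-1=-1→(0,0,1)*; h2:-1=-1→(0,1,0)
ply 3, X at (0,0,1) | h2:-1=+1→(0,0,0)*
ply 4: (0,0,0) is terminal -1 (O); from (0,1,2) depth 8
suppose X passes — search the same position with O to move:
pass> ply 1, O at (0,1,2) | h1:-1=-1→(0,0,2); h2:-1=+1→(0,1,1)*; h2:-2=-1→(0,1,0)
pass> ply 2, X at (0,1,1) | h1:-1=-1→(0,0,1)*; h2:-1=-1→(0,1,0)
pass> ply 3, O at (0,0,1) | h2:-1=+1→(0,0,0)*
pass> ply 4: (0,0,0) is terminal -1 (X); from (0,1,2) depth 8
for X: play +1, pass -1

zugzwang((0,1,2), X) = False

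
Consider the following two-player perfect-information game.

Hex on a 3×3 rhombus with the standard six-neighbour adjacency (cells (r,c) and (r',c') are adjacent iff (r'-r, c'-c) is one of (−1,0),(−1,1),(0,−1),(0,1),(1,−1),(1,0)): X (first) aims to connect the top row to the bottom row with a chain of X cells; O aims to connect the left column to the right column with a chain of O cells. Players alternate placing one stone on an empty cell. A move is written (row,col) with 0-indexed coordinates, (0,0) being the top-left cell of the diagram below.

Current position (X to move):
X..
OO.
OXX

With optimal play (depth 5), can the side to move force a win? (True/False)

X winning at [X../OO./OXX]: False

[X../OO./OXX] X move#1: (0,1):-1/XX./OO./OXX*, (0,2):-1/X.X/OO./OXX, (1,2):-1/X../OOX/OXX
[XX./OO./OXX] O move#2: (0,2):+1/XXO/OO./OXX*, (1,2):+1/XX./OOO/OXX
[XXO/OO./OXX] end (terminal -1, X#3); searched X../OO./OXX to 5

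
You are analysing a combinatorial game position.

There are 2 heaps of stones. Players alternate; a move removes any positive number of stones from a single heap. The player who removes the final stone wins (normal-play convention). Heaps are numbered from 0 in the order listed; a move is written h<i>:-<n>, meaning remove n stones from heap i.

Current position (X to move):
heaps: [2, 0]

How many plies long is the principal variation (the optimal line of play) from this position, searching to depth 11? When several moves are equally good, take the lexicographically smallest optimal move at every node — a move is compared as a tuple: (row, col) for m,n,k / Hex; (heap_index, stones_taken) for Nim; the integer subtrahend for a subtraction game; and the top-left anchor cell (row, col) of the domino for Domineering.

PV length from [(2,0)]: 1 ply

ply 1, X at (2,0) | h0:-1=-1→(1,0); h0:-2=+1→(0,0)*
ply 2: (0,0) is terminal -1 (O); from (2,0) depth 11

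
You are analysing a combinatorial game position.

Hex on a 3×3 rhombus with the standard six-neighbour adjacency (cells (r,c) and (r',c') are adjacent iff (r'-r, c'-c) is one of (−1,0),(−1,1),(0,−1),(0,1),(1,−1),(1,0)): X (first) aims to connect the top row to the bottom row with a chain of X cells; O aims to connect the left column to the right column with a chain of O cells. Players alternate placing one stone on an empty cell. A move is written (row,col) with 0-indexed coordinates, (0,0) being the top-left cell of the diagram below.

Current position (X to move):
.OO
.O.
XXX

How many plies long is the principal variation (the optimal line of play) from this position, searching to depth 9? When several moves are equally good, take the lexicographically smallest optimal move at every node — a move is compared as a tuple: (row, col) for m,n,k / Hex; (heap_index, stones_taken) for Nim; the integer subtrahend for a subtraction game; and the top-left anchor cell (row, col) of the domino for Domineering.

PV length from [.OO/.O./XXX]: 2 plies

ply 1, X at .OO/.O./XXX | (0,0)=-1→XOO/.O./XXX*; (1,0)=-1→.OO/XO./XXX; (1,2)=-1→.OO/.OX/XXX
ply 2, O at XOO/.O./XXX | (1,0)=+1→XOO/OO./XXX*; (1,2)=-1→XOO/.OO/XXX
ply 3: XOO/OO./XXX is terminal -1 (X); from .OO/.O./XXX depth 9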